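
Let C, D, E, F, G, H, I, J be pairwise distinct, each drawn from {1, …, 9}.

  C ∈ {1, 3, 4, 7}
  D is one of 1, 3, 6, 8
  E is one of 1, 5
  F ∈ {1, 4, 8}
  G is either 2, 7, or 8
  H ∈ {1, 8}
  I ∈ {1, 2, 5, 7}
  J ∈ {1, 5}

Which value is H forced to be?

The 8 variables draw from only 8 values {1, 2, 3, 4, 5, 6, 7, 8}, so each is used; only D can be 6, hence D = 6.
Among the 7 still-open variables, 3 fits only C (and all 7 values in {1, 2, 3, 4, 5, 7, 8} must be used), so C = 3.
Among the 6 still-open variables, 4 fits only F (and all 6 values in {1, 2, 4, 5, 7, 8} must be used), so F = 4.
E and J share exactly the 2 values {1, 5}; by pigeonhole those values go to them, so strike 1, 5 from H, I.
So H = 8.

8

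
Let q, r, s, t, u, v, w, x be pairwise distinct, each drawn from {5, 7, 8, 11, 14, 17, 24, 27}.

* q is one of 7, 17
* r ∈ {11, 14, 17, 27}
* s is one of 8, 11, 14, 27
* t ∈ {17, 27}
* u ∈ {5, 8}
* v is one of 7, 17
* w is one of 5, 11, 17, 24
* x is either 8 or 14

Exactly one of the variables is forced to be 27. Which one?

t

The 8 variables draw from only 8 values {5, 7, 8, 11, 14, 17, 24, 27}, so each is used; only w can be 24, hence w = 24.
The 7 still-open variables together cover exactly {5, 7, 8, 11, 14, 17, 27} — 7 values for 7 variables — and 5 appears only in u's list, so u = 5.
The 2 variables q and v are confined to {7, 17}, which locks those values in; drop them from r, t.
So 27 goes to t.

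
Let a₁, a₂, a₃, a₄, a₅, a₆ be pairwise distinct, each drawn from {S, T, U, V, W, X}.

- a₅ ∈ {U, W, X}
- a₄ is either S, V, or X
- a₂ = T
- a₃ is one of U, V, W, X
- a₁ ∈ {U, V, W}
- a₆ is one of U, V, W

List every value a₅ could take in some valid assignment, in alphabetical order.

U, W, X

a₂ has just one choice, so a₂ = T.
The 5 still-open variables draw from only 5 values {S, U, V, W, X}, so each is used; only a₄ can be S, hence a₄ = S.
No further eliminations apply; a₅ can still be any of U, W, X.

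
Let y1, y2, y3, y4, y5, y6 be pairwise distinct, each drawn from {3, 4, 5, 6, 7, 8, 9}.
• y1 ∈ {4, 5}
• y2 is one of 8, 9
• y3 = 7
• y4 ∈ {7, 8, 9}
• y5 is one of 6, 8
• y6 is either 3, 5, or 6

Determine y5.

6

y3's domain is down to {7}, so y3 = 7. So y4 can't be 7.
y2 and y4 between them cover only {8, 9} — a naked pair. Remove those values from y5.
So y5 = 6.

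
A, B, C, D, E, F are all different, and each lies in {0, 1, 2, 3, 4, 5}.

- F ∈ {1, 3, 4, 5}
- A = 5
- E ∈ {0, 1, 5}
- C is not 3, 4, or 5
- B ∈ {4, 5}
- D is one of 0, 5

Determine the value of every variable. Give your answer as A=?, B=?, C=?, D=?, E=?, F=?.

A's domain is down to {5}, so A = 5. Remove 5 from B, D, E, F.
B's domain is down to {4}, so B = 4. So F can't be 4.
D has just one choice, so D = 0. So C, E can't be 0.
E's domain is down to {1}, so E = 1. Remove 1 from C, F.
F has just one choice, so F = 3.
C's domain is down to {2}, so C = 2.

A=5, B=4, C=2, D=0, E=1, F=3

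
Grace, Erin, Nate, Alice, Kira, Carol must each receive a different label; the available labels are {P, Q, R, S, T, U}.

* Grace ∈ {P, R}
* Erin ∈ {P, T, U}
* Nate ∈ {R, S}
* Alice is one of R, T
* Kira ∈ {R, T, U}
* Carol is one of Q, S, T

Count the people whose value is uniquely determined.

The 6 variables together cover exactly {P, Q, R, S, T, U} — 6 values for 6 variables — and Q appears only in Carol's list, so Carol = Q.
Among the 5 still-open variables, S fits only Nate (and all 5 values in {P, R, S, T, U} must be used), so Nate = S.
Determined: Nate=S, Carol=Q. The other people each still have more than one consistent value. That makes 2.

2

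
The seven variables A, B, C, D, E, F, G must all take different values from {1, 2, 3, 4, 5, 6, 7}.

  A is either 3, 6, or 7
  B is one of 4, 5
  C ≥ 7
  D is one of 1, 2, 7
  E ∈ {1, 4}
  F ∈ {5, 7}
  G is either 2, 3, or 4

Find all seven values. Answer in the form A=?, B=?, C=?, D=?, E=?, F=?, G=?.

A=6, B=4, C=7, D=2, E=1, F=5, G=3

C has just one choice, so C = 7. Remove 7 from A, D, F.
F's domain is down to {5}, so F = 5. Strike 5 from B.
B must be 4 (only option left). Strike 4 from E, G.
E has just one choice, so E = 1. Eliminate 1 elsewhere: D.
That leaves D = 2. Remove 2 from G.
G must be 3 (only option left). So A can't be 3.
That leaves A = 6.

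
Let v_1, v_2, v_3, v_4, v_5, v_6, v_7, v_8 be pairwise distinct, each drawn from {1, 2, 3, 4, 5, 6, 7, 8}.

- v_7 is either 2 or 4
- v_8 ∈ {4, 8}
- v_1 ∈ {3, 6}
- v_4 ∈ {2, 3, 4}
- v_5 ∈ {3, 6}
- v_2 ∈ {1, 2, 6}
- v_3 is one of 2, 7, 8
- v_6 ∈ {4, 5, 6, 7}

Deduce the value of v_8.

The 8 variables draw from only 8 values {1, 2, 3, 4, 5, 6, 7, 8}, so each is used; only v_2 can be 1, hence v_2 = 1.
The 7 still-open variables draw from only 7 values {2, 3, 4, 5, 6, 7, 8}, so each is used; only v_6 can be 5, hence v_6 = 5.
The 6 still-open variables draw from only 6 values {2, 3, 4, 6, 7, 8}, so each is used; only v_3 can be 7, hence v_3 = 7.
Among the 5 still-open variables, 8 fits only v_8 (and all 5 values in {2, 3, 4, 6, 8} must be used), so v_8 = 8.

8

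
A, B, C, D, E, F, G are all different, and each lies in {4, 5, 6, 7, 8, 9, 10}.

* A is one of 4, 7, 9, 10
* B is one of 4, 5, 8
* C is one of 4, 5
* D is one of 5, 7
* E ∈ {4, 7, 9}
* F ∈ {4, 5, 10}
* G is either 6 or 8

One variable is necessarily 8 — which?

The 7 variables together cover exactly {4, 5, 6, 7, 8, 9, 10} — 7 values for 7 variables — and 6 appears only in G's list, so G = 6.
Among the 6 still-open variables, 8 fits only B (and all 6 values in {4, 5, 7, 8, 9, 10} must be used), so B = 8.

B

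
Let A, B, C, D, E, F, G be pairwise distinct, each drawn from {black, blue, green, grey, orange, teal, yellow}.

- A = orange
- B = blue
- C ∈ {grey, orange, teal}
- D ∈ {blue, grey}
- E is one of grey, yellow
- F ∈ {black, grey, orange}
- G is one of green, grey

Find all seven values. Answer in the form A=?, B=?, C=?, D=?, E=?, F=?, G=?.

A=orange, B=blue, C=teal, D=grey, E=yellow, F=black, G=green

A has just one choice, so A = orange. Remove orange from C, F.
B's domain is down to {blue}, so B = blue. Eliminate blue elsewhere: D.
D's domain is down to {grey}, so D = grey. Strike grey from C, E, F, G.
E must be yellow (only option left).
F must be black (only option left).
G's domain is down to {green}, so G = green.
That leaves C = teal.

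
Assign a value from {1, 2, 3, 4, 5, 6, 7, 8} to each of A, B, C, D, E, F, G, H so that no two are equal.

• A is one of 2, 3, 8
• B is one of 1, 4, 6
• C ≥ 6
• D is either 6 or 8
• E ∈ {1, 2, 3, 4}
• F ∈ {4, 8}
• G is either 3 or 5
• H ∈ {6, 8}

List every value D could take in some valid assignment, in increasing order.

The 8 variables draw from only 8 values {1, 2, 3, 4, 5, 6, 7, 8}, so each is used; only G can be 5, hence G = 5.
Among the 7 still-open variables, 7 fits only C (and all 7 values in {1, 2, 3, 4, 6, 7, 8} must be used), so C = 7.
The 2 variables D and H are confined to {6, 8}, which locks those values in; drop them from A, B, F.
F's domain is down to {4}, so F = 4. Eliminate 4 elsewhere: B, E.
B has just one choice, so B = 1. Eliminate 1 elsewhere: E.
No further eliminations apply; D can still be any of 6, 8.

6, 8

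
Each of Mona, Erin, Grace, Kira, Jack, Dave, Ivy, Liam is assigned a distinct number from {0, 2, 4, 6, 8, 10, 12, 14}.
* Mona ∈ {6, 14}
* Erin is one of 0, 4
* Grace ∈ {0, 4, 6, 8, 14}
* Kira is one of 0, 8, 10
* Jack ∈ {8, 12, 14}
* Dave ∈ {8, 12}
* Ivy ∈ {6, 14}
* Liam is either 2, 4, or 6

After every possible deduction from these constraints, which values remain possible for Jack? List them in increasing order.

8, 12

The 8 variables together cover exactly {0, 2, 4, 6, 8, 10, 12, 14} — 8 values for 8 variables — and 2 appears only in Liam's list, so Liam = 2.
Among the 7 still-open variables, 10 fits only Kira (and all 7 values in {0, 4, 6, 8, 10, 12, 14} must be used), so Kira = 10.
Mona and Ivy between them cover only {6, 14} — a naked pair. Remove those values from Grace, Jack.
Jack and Dave share exactly the 2 values {8, 12}; by pigeonhole those values go to them, so strike 8, 12 from Grace.
No further eliminations apply; Jack can still be any of 8, 12.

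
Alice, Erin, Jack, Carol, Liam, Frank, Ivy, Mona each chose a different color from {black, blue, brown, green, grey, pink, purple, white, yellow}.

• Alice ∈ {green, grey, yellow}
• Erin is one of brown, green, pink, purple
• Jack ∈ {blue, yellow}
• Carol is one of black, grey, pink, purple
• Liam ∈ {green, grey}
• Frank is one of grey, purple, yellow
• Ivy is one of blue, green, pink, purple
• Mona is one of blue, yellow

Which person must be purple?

Among the 8 variables, black fits only Carol (and all 8 values in {black, blue, brown, green, grey, pink, purple, yellow} must be used), so Carol = black.
The 7 still-open variables draw from only 7 values {blue, brown, green, grey, pink, purple, yellow}, so each is used; only Erin can be brown, hence Erin = brown.
The 6 still-open variables draw from only 6 values {blue, green, grey, pink, purple, yellow}, so each is used; only Ivy can be pink, hence Ivy = pink.
The 5 still-open variables together cover exactly {blue, green, grey, purple, yellow} — 5 values for 5 variables — and purple appears only in Frank's list, so Frank = purple.

Frank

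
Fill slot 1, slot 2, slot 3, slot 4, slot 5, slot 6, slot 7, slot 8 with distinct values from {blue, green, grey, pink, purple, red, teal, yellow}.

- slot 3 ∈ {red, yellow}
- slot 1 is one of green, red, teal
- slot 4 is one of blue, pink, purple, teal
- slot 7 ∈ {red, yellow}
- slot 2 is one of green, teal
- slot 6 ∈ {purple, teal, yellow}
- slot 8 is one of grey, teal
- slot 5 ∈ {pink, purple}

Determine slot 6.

Among the 8 variables, blue fits only slot 4 (and all 8 values in {blue, green, grey, pink, purple, red, teal, yellow} must be used), so slot 4 = blue.
Among the 7 still-open variables, grey fits only slot 8 (and all 7 values in {green, grey, pink, purple, red, teal, yellow} must be used), so slot 8 = grey.
Among the 6 still-open variables, pink fits only slot 5 (and all 6 values in {green, pink, purple, red, teal, yellow} must be used), so slot 5 = pink.
The 5 still-open variables draw from only 5 values {green, purple, red, teal, yellow}, so each is used; only slot 6 can be purple, hence slot 6 = purple.

purple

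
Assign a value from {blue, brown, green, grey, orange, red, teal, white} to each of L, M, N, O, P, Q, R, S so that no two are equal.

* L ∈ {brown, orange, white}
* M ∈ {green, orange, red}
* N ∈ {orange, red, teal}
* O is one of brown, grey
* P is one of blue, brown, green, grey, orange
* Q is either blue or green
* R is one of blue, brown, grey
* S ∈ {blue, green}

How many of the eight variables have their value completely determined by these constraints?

Among the 8 variables, teal fits only N (and all 8 values in {blue, brown, green, grey, orange, red, teal, white} must be used), so N = teal.
Among the 7 still-open variables, red fits only M (and all 7 values in {blue, brown, green, grey, orange, red, white} must be used), so M = red.
The 6 still-open variables draw from only 6 values {blue, brown, green, grey, orange, white}, so each is used; only L can be white, hence L = white.
The 5 still-open variables draw from only 5 values {blue, brown, green, grey, orange}, so each is used; only P can be orange, hence P = orange.
The 2 variables Q and S are confined to {blue, green}, which locks those values in; drop them from R.
Determined: L=white, M=red, N=teal, P=orange. The other variables each still have more than one consistent value. That makes 4.

4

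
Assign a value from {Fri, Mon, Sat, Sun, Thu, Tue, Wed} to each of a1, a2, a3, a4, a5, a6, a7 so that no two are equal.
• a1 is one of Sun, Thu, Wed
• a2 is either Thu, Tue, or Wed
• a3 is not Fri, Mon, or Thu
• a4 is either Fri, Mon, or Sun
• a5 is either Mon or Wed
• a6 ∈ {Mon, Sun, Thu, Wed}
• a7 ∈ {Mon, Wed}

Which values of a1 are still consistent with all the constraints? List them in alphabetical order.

The 7 variables together cover exactly {Fri, Mon, Sat, Sun, Thu, Tue, Wed} — 7 values for 7 variables — and Fri appears only in a4's list, so a4 = Fri.
The 6 still-open variables together cover exactly {Mon, Sat, Sun, Thu, Tue, Wed} — 6 values for 6 variables — and Sat appears only in a3's list, so a3 = Sat.
The 5 still-open variables draw from only 5 values {Mon, Sun, Thu, Tue, Wed}, so each is used; only a2 can be Tue, hence a2 = Tue.
The 2 variables a5 and a7 are confined to {Mon, Wed}, which locks those values in; drop them from a1, a6.
No further eliminations apply; a1 can still be any of Sun, Thu.

Sun, Thu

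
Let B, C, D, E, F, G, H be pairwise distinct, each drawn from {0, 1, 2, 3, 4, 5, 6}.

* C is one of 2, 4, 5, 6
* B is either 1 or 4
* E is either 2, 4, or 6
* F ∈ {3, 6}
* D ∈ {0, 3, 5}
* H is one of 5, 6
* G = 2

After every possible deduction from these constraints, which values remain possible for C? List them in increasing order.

G has just one choice, so G = 2. So C, E can't be 2.
Among the 6 still-open variables, 0 fits only D (and all 6 values in {0, 1, 3, 4, 5, 6} must be used), so D = 0.
The 5 still-open variables draw from only 5 values {1, 3, 4, 5, 6}, so each is used; only B can be 1, hence B = 1.
The 4 still-open variables draw from only 4 values {3, 4, 5, 6}, so each is used; only F can be 3, hence F = 3.
No further eliminations apply; C can still be any of 4, 5, 6.

4, 5, 6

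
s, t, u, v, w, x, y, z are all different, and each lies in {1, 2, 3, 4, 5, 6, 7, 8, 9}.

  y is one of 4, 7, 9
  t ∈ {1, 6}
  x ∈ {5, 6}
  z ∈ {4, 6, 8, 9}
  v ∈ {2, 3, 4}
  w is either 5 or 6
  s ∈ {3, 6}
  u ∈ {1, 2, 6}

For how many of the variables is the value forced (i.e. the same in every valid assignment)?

w and x share exactly the 2 values {5, 6}; by pigeonhole those values go to them, so strike 5, 6 from s, t, u, z.
s's domain is down to {3}, so s = 3. Eliminate 3 elsewhere: v.
t's domain is down to {1}, so t = 1. Eliminate 1 elsewhere: u.
u's domain is down to {2}, so u = 2. Strike 2 from v.
That leaves v = 4. Remove 4 from y, z.
Determined: s=3, t=1, u=2, v=4. The other variables each still have more than one consistent value. That makes 4.

4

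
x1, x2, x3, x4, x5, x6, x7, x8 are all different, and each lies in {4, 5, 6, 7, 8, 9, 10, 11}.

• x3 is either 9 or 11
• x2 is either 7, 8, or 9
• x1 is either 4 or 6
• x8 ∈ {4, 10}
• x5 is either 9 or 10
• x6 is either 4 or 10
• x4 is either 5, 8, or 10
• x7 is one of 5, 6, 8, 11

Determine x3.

The 8 variables together cover exactly {4, 5, 6, 7, 8, 9, 10, 11} — 8 values for 8 variables — and 7 appears only in x2's list, so x2 = 7.
x6 and x8 share exactly the 2 values {4, 10}; by pigeonhole those values go to them, so strike 4, 10 from x1, x4, x5.
x1 must be 6 (only option left). Eliminate 6 elsewhere: x7.
x5's domain is down to {9}, so x5 = 9. Eliminate 9 elsewhere: x3.
So x3 = 11.

11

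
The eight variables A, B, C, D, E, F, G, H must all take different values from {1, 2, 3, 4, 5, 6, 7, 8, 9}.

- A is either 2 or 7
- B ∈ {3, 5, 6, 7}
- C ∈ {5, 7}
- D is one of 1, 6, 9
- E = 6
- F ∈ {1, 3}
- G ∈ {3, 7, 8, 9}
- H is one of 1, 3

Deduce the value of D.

E must be 6 (only option left). Remove 6 from B, D.
Among the 7 still-open variables, 2 fits only A (and all 7 values in {1, 2, 3, 5, 7, 8, 9} must be used), so A = 2.
The 6 still-open variables draw from only 6 values {1, 3, 5, 7, 8, 9}, so each is used; only G can be 8, hence G = 8.
The 5 still-open variables draw from only 5 values {1, 3, 5, 7, 9}, so each is used; only D can be 9, hence D = 9.

9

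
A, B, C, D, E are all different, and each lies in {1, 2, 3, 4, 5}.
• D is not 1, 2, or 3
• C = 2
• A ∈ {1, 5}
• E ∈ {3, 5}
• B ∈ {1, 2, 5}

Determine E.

C's domain is down to {2}, so C = 2. Strike 2 from B.
The 4 still-open variables draw from only 4 values {1, 3, 4, 5}, so each is used; only E can be 3, hence E = 3.

3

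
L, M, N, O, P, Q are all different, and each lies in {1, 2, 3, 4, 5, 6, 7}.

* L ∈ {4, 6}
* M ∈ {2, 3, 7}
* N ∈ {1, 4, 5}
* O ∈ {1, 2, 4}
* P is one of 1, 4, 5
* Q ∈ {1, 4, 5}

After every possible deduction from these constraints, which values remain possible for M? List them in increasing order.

The 3 variables N, P, Q are confined to {1, 4, 5}, which locks those values in; drop them from L, O.
L has just one choice, so L = 6.
That leaves O = 2. Strike 2 from M.
No further eliminations apply; M can still be any of 3, 7.

3, 7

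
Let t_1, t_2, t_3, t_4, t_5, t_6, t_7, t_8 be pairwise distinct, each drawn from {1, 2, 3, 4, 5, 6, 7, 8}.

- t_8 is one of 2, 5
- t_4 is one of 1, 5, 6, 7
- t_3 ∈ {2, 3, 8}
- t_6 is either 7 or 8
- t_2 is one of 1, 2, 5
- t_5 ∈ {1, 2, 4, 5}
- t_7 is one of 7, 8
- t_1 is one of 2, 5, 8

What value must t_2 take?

1

The 8 variables together cover exactly {1, 2, 3, 4, 5, 6, 7, 8} — 8 values for 8 variables — and 3 appears only in t_3's list, so t_3 = 3.
The 7 still-open variables together cover exactly {1, 2, 4, 5, 6, 7, 8} — 7 values for 7 variables — and 4 appears only in t_5's list, so t_5 = 4.
The 6 still-open variables draw from only 6 values {1, 2, 5, 6, 7, 8}, so each is used; only t_4 can be 6, hence t_4 = 6.
Among the 5 still-open variables, 1 fits only t_2 (and all 5 values in {1, 2, 5, 7, 8} must be used), so t_2 = 1.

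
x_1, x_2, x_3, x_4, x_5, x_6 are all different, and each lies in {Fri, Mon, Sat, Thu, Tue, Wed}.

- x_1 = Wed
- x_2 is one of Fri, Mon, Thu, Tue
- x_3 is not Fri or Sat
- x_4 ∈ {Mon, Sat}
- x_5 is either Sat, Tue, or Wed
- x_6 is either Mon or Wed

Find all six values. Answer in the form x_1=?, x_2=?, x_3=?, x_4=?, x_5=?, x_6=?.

x_1=Wed, x_2=Fri, x_3=Thu, x_4=Sat, x_5=Tue, x_6=Mon

x_1 has just one choice, so x_1 = Wed. So x_3, x_5, x_6 can't be Wed.
x_6 must be Mon (only option left). So x_2, x_3, x_4 can't be Mon.
x_4 has just one choice, so x_4 = Sat. Eliminate Sat elsewhere: x_5.
That leaves x_5 = Tue. Remove Tue from x_2, x_3.
x_3 must be Thu (only option left). So x_2 can't be Thu.
x_2's domain is down to {Fri}, so x_2 = Fri.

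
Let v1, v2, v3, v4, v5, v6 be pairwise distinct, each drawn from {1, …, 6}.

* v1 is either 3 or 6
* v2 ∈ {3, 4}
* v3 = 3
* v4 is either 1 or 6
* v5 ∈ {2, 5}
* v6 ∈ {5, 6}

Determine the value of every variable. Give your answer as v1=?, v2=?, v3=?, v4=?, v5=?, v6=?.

v1=6, v2=4, v3=3, v4=1, v5=2, v6=5

v3 must be 3 (only option left). So v1, v2 can't be 3.
v1 has just one choice, so v1 = 6. Remove 6 from v4, v6.
That leaves v2 = 4.
That leaves v4 = 1.
v6 has just one choice, so v6 = 5. Eliminate 5 elsewhere: v5.
v5 has just one choice, so v5 = 2.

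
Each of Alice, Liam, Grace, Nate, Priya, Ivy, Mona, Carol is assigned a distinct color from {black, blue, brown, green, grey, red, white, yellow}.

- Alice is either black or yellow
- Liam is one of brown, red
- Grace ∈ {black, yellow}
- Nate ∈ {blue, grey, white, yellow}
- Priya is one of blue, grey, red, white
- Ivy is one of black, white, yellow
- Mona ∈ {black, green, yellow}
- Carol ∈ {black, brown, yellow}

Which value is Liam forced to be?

The 8 variables draw from only 8 values {black, blue, brown, green, grey, red, white, yellow}, so each is used; only Mona can be green, hence Mona = green.
Alice and Grace share exactly the 2 values {black, yellow}; by pigeonhole those values go to them, so strike black, yellow from Nate, Ivy, Carol.
Ivy's domain is down to {white}, so Ivy = white. So Nate, Priya can't be white.
Carol has just one choice, so Carol = brown. Eliminate brown elsewhere: Liam.
So Liam = red.

red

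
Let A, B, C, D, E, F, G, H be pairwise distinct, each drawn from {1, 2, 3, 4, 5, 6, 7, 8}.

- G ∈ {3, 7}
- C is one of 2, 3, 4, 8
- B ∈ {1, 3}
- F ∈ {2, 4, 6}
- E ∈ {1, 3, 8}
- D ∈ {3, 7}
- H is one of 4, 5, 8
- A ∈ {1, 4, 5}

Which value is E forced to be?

8

Among the 8 variables, 6 fits only F (and all 8 values in {1, 2, 3, 4, 5, 6, 7, 8} must be used), so F = 6.
The 7 still-open variables draw from only 7 values {1, 2, 3, 4, 5, 7, 8}, so each is used; only C can be 2, hence C = 2.
The 2 variables D and G are confined to {3, 7}, which locks those values in; drop them from B, E.
B's domain is down to {1}, so B = 1. Strike 1 from A, E.
So E = 8.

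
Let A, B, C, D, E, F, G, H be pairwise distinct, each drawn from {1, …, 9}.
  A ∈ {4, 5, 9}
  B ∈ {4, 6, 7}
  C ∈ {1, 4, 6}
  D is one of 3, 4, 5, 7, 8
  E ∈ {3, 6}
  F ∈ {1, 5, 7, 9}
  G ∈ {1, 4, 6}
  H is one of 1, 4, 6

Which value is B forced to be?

7

Among the 8 variables, 8 fits only D (and all 8 values in {1, 3, 4, 5, 6, 7, 8, 9} must be used), so D = 8.
Among the 7 still-open variables, 3 fits only E (and all 7 values in {1, 3, 4, 5, 6, 7, 9} must be used), so E = 3.
C, G, H between them cover only {1, 4, 6} — a naked triple. Remove those values from A, B, F.
So B = 7.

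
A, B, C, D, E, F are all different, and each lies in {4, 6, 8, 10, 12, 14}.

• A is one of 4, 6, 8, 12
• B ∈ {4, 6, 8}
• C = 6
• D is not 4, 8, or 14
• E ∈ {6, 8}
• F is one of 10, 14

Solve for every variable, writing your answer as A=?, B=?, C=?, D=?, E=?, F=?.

A=12, B=4, C=6, D=10, E=8, F=14

C's domain is down to {6}, so C = 6. So A, B, D, E can't be 6.
E's domain is down to {8}, so E = 8. Strike 8 from A, B.
B has just one choice, so B = 4. Remove 4 from A.
A has just one choice, so A = 12. Strike 12 from D.
D must be 10 (only option left). Eliminate 10 elsewhere: F.
F must be 14 (only option left).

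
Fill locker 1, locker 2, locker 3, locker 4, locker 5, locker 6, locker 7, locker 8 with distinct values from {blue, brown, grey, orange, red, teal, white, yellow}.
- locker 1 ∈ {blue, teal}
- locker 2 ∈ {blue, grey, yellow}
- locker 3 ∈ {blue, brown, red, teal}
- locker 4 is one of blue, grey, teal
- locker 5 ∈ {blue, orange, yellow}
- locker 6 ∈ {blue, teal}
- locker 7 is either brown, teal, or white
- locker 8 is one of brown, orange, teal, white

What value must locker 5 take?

The 8 variables draw from only 8 values {blue, brown, grey, orange, red, teal, white, yellow}, so each is used; only locker 3 can be red, hence locker 3 = red.
The 2 variables locker 1 and locker 6 are confined to {blue, teal}, which locks those values in; drop them from locker 2, locker 4, locker 5, locker 7, locker 8.
That leaves locker 4 = grey. Strike grey from locker 2.
locker 2's domain is down to {yellow}, so locker 2 = yellow. Remove yellow from locker 5.
So locker 5 = orange.

orange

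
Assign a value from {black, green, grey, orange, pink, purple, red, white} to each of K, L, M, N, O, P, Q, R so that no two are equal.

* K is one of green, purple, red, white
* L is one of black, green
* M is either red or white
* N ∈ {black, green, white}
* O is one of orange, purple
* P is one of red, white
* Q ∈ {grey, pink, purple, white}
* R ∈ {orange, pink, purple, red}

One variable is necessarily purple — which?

K

The 8 variables draw from only 8 values {black, green, grey, orange, pink, purple, red, white}, so each is used; only Q can be grey, hence Q = grey.
Among the 7 still-open variables, pink fits only R (and all 7 values in {black, green, orange, pink, purple, red, white} must be used), so R = pink.
The 6 still-open variables draw from only 6 values {black, green, orange, purple, red, white}, so each is used; only O can be orange, hence O = orange.
The 5 still-open variables draw from only 5 values {black, green, purple, red, white}, so each is used; only K can be purple, hence K = purple.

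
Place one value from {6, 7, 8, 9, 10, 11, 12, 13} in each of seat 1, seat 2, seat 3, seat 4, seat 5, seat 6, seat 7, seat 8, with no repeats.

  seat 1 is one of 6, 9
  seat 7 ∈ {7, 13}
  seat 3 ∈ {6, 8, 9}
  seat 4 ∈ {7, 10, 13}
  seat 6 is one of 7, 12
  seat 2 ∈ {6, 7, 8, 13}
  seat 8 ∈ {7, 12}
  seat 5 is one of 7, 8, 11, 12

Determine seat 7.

13

The 8 variables together cover exactly {6, 7, 8, 9, 10, 11, 12, 13} — 8 values for 8 variables — and 10 appears only in seat 4's list, so seat 4 = 10.
Among the 7 still-open variables, 11 fits only seat 5 (and all 7 values in {6, 7, 8, 9, 11, 12, 13} must be used), so seat 5 = 11.
The 2 variables seat 6 and seat 8 are confined to {7, 12}, which locks those values in; drop them from seat 2, seat 7.
So seat 7 = 13.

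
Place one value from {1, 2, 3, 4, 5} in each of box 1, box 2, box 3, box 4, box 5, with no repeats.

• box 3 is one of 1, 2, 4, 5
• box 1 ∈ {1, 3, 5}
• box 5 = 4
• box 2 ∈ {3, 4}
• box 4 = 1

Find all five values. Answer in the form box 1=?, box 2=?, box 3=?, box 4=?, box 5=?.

box 1=5, box 2=3, box 3=2, box 4=1, box 5=4

box 4 has just one choice, so box 4 = 1. Strike 1 from box 1, box 3.
box 5 has just one choice, so box 5 = 4. Strike 4 from box 2, box 3.
box 2 has just one choice, so box 2 = 3. Eliminate 3 elsewhere: box 1.
That leaves box 1 = 5. Remove 5 from box 3.
box 3's domain is down to {2}, so box 3 = 2.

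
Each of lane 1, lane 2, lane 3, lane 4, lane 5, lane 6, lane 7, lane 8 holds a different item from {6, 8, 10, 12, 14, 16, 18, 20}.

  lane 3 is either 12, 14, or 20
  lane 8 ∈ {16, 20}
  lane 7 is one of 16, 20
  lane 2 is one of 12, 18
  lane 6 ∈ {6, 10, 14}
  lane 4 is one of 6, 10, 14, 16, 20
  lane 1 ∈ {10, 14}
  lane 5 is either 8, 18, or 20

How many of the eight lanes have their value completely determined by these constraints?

The 8 variables draw from only 8 values {6, 8, 10, 12, 14, 16, 18, 20}, so each is used; only lane 5 can be 8, hence lane 5 = 8.
The 7 still-open variables together cover exactly {6, 10, 12, 14, 16, 18, 20} — 7 values for 7 variables — and 18 appears only in lane 2's list, so lane 2 = 18.
Among the 6 still-open variables, 12 fits only lane 3 (and all 6 values in {6, 10, 12, 14, 16, 20} must be used), so lane 3 = 12.
lane 7 and lane 8 share exactly the 2 values {16, 20}; by pigeonhole those values go to them, so strike 16, 20 from lane 4.
Determined: lane 2=18, lane 3=12, lane 5=8. The other lanes each still have more than one consistent value. That makes 3.

3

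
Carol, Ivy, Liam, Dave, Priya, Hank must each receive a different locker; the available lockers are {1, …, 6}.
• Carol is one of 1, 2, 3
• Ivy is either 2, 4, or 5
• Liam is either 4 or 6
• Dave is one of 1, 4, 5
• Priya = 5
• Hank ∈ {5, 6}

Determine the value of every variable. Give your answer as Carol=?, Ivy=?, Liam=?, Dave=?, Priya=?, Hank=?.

Carol=3, Ivy=2, Liam=4, Dave=1, Priya=5, Hank=6

Priya must be 5 (only option left). So Ivy, Dave, Hank can't be 5.
Hank must be 6 (only option left). Eliminate 6 elsewhere: Liam.
Liam has just one choice, so Liam = 4. Remove 4 from Ivy, Dave.
That leaves Dave = 1. Remove 1 from Carol.
Ivy has just one choice, so Ivy = 2. Remove 2 from Carol.
Carol must be 3 (only option left).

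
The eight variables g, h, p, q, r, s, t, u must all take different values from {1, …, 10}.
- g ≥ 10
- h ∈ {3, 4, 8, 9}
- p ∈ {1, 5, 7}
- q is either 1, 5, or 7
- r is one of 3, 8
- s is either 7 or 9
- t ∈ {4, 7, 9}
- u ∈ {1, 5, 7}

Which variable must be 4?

t

g has just one choice, so g = 10.
p, q, u share exactly the 3 values {1, 5, 7}; by pigeonhole those values go to them, so strike 1, 5, 7 from s, t.
That leaves s = 9. So h, t can't be 9.
So 4 goes to t.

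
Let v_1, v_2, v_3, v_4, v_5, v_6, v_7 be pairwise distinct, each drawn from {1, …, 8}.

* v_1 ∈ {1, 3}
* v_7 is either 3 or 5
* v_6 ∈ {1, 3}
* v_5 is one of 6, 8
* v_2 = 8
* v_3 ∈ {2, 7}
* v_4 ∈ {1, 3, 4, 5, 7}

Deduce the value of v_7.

v_2's domain is down to {8}, so v_2 = 8. Strike 8 from v_5.
v_5's domain is down to {6}, so v_5 = 6.
The 2 variables v_1 and v_6 are confined to {1, 3}, which locks those values in; drop them from v_4, v_7.
So v_7 = 5.

5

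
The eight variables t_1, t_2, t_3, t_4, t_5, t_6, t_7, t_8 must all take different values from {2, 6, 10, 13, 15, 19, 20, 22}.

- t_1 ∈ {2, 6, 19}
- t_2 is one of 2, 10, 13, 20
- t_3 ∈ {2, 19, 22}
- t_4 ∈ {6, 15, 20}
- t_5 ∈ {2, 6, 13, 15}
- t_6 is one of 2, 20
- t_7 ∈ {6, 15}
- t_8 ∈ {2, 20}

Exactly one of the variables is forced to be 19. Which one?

t_1

The 8 variables draw from only 8 values {2, 6, 10, 13, 15, 19, 20, 22}, so each is used; only t_2 can be 10, hence t_2 = 10.
The 7 still-open variables draw from only 7 values {2, 6, 13, 15, 19, 20, 22}, so each is used; only t_5 can be 13, hence t_5 = 13.
Among the 6 still-open variables, 22 fits only t_3 (and all 6 values in {2, 6, 15, 19, 20, 22} must be used), so t_3 = 22.
Among the 5 still-open variables, 19 fits only t_1 (and all 5 values in {2, 6, 15, 19, 20} must be used), so t_1 = 19.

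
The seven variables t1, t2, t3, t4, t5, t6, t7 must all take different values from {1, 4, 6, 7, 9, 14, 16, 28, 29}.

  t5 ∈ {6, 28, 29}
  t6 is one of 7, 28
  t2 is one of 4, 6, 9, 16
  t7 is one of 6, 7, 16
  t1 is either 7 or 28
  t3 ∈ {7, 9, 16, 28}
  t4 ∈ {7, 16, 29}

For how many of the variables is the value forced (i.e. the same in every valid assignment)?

2

Among the 7 variables, 4 fits only t2 (and all 7 values in {4, 6, 7, 9, 16, 28, 29} must be used), so t2 = 4.
The 6 still-open variables together cover exactly {6, 7, 9, 16, 28, 29} — 6 values for 6 variables — and 9 appears only in t3's list, so t3 = 9.
t1 and t6 share exactly the 2 values {7, 28}; by pigeonhole those values go to them, so strike 7, 28 from t4, t5, t7.
Determined: t2=4, t3=9. The other variables each still have more than one consistent value. That makes 2.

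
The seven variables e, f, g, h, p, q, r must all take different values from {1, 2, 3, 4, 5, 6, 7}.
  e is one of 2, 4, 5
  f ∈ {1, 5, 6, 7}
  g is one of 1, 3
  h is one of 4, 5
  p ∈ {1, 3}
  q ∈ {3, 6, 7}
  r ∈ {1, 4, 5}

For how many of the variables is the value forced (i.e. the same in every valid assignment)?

1

Among the 7 variables, 2 fits only e (and all 7 values in {1, 2, 3, 4, 5, 6, 7} must be used), so e = 2.
g and p share exactly the 2 values {1, 3}; by pigeonhole those values go to them, so strike 1, 3 from f, q, r.
h and r share exactly the 2 values {4, 5}; by pigeonhole those values go to them, so strike 4, 5 from f.
Determined: e=2. The other variables each still have more than one consistent value. That makes 1.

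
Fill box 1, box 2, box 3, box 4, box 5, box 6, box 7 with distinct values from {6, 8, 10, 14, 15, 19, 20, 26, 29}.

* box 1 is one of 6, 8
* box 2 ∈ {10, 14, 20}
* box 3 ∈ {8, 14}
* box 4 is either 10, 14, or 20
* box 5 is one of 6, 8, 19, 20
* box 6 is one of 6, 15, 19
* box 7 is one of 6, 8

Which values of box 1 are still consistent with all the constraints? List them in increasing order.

The 7 variables draw from only 7 values {6, 8, 10, 14, 15, 19, 20}, so each is used; only box 6 can be 15, hence box 6 = 15.
Among the 6 still-open variables, 19 fits only box 5 (and all 6 values in {6, 8, 10, 14, 19, 20} must be used), so box 5 = 19.
box 1 and box 7 between them cover only {6, 8} — a naked pair. Remove those values from box 3.
That leaves box 3 = 14. Eliminate 14 elsewhere: box 2, box 4.
No further eliminations apply; box 1 can still be any of 6, 8.

6, 8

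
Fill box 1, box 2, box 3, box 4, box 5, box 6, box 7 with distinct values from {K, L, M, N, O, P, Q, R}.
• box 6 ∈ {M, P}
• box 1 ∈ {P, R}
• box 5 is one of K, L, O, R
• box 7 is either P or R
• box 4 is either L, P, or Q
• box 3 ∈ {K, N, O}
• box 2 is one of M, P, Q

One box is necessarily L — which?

box 4

box 1 and box 7 between them cover only {P, R} — a naked pair. Remove those values from box 2, box 4, box 5, box 6.
That leaves box 6 = M. Remove M from box 2.
That leaves box 2 = Q. Strike Q from box 4.
So L goes to box 4.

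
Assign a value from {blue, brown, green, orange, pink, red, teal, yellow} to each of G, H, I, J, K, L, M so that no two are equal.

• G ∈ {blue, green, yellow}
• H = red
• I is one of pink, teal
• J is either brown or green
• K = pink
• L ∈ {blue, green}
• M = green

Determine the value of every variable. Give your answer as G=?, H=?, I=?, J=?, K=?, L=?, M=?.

H must be red (only option left).
That leaves K = pink. Eliminate pink elsewhere: I.
That leaves M = green. Eliminate green elsewhere: G, J, L.
I must be teal (only option left).
That leaves J = brown.
That leaves L = blue. Strike blue from G.
That leaves G = yellow.

G=yellow, H=red, I=teal, J=brown, K=pink, L=blue, M=green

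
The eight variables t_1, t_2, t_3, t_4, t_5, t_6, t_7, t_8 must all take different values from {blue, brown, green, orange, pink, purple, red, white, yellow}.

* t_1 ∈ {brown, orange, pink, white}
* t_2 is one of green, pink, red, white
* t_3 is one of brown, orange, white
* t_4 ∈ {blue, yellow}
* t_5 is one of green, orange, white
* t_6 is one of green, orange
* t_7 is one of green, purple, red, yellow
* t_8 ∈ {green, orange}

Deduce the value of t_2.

t_6 and t_8 share exactly the 2 values {green, orange}; by pigeonhole those values go to them, so strike green, orange from t_1, t_2, t_3, t_5, t_7.
That leaves t_5 = white. So t_1, t_2, t_3 can't be white.
t_3's domain is down to {brown}, so t_3 = brown. Strike brown from t_1.
t_1 has just one choice, so t_1 = pink. Strike pink from t_2.
So t_2 = red.

red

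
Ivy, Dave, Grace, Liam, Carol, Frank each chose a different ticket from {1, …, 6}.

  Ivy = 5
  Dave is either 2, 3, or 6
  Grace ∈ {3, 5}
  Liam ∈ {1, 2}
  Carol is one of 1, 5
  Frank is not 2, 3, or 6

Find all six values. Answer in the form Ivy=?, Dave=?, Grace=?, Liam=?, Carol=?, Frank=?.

Ivy's domain is down to {5}, so Ivy = 5. Remove 5 from Grace, Carol, Frank.
Grace's domain is down to {3}, so Grace = 3. Eliminate 3 elsewhere: Dave.
Carol has just one choice, so Carol = 1. Strike 1 from Liam, Frank.
Frank must be 4 (only option left).
That leaves Liam = 2. Strike 2 from Dave.
Dave has just one choice, so Dave = 6.

Ivy=5, Dave=6, Grace=3, Liam=2, Carol=1, Frank=4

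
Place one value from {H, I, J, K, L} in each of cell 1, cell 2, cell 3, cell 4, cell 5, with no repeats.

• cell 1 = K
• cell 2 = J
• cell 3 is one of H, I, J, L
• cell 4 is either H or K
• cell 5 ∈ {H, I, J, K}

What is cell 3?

cell 1's domain is down to {K}, so cell 1 = K. Remove K from cell 4, cell 5.
cell 2's domain is down to {J}, so cell 2 = J. Strike J from cell 3, cell 5.
That leaves cell 4 = H. Eliminate H elsewhere: cell 3, cell 5.
cell 5 must be I (only option left). Remove I from cell 3.
So cell 3 = L.

L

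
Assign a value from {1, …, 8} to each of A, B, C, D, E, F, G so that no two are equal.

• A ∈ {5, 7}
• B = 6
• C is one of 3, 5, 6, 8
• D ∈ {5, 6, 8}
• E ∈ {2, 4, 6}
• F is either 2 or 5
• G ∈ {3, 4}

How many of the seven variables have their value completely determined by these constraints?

B must be 6 (only option left). Remove 6 from C, D, E.
Among the 6 still-open variables, 7 fits only A (and all 6 values in {2, 3, 4, 5, 7, 8} must be used), so A = 7.
Determined: A=7, B=6. The other variables each still have more than one consistent value. That makes 2.

2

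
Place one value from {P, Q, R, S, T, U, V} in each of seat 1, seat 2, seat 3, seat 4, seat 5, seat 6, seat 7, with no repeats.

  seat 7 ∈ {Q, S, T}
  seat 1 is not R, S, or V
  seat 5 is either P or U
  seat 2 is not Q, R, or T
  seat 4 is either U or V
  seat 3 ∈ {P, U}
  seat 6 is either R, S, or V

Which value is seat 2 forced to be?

The 7 variables together cover exactly {P, Q, R, S, T, U, V} — 7 values for 7 variables — and R appears only in seat 6's list, so seat 6 = R.
seat 3 and seat 5 between them cover only {P, U} — a naked pair. Remove those values from seat 1, seat 2, seat 4.
seat 4 must be V (only option left). Eliminate V elsewhere: seat 2.
So seat 2 = S.

S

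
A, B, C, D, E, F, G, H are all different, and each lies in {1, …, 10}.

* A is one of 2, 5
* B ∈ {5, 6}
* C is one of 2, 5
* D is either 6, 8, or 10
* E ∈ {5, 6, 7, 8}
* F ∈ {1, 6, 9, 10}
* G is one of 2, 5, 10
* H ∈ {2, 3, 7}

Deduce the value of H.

3

The 2 variables A and C are confined to {2, 5}, which locks those values in; drop them from B, E, G, H.
B's domain is down to {6}, so B = 6. Eliminate 6 elsewhere: D, E, F.
G has just one choice, so G = 10. Strike 10 from D, F.
D's domain is down to {8}, so D = 8. Remove 8 from E.
That leaves E = 7. Strike 7 from H.
So H = 3.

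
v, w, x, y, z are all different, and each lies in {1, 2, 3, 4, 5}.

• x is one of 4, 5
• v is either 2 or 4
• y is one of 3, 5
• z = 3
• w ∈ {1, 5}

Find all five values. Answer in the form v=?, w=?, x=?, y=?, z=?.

v=2, w=1, x=4, y=5, z=3

z's domain is down to {3}, so z = 3. Eliminate 3 elsewhere: y.
y has just one choice, so y = 5. Remove 5 from w, x.
w's domain is down to {1}, so w = 1.
x's domain is down to {4}, so x = 4. So v can't be 4.
v has just one choice, so v = 2.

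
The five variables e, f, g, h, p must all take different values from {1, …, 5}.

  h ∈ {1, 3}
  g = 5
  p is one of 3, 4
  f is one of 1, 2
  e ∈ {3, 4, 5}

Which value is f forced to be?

2

g's domain is down to {5}, so g = 5. So e can't be 5.
Among the 4 still-open variables, 2 fits only f (and all 4 values in {1, 2, 3, 4} must be used), so f = 2.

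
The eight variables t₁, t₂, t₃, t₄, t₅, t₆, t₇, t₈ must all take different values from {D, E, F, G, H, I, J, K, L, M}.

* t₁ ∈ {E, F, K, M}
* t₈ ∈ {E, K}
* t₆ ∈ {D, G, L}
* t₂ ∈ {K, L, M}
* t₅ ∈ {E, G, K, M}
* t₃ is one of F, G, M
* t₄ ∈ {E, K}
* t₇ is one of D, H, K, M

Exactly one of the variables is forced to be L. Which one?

The 8 variables together cover exactly {D, E, F, G, H, K, L, M} — 8 values for 8 variables — and H appears only in t₇'s list, so t₇ = H.
The 7 still-open variables together cover exactly {D, E, F, G, K, L, M} — 7 values for 7 variables — and D appears only in t₆'s list, so t₆ = D.
The 6 still-open variables draw from only 6 values {E, F, G, K, L, M}, so each is used; only t₂ can be L, hence t₂ = L.

t₂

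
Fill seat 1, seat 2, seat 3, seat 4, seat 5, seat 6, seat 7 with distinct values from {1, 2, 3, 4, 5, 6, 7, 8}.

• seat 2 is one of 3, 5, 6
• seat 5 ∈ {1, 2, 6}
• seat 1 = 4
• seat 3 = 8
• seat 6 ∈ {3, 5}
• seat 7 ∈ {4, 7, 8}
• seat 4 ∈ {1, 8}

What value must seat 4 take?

1

seat 1 has just one choice, so seat 1 = 4. Strike 4 from seat 7.
That leaves seat 3 = 8. So seat 4, seat 7 can't be 8.
So seat 4 = 1.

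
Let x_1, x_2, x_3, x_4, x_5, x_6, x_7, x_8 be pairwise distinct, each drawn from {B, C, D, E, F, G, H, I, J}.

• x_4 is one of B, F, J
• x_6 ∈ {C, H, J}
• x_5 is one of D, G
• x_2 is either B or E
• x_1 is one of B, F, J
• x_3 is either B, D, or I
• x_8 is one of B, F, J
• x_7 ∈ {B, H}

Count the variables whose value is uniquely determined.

x_1, x_4, x_8 share exactly the 3 values {B, F, J}; by pigeonhole those values go to them, so strike B, F, J from x_2, x_3, x_6, x_7.
x_2 has just one choice, so x_2 = E.
x_7 must be H (only option left). Eliminate H elsewhere: x_6.
That leaves x_6 = C.
Determined: x_2=E, x_6=C, x_7=H. The other variables each still have more than one consistent value. That makes 3.

3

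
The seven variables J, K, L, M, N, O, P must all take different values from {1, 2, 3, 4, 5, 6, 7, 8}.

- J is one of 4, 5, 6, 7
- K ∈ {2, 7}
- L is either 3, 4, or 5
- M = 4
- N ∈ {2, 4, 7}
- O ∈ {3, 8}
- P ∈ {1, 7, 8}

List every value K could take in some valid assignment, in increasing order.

2, 7

M has just one choice, so M = 4. Strike 4 from J, L, N.
K and N between them cover only {2, 7} — a naked pair. Remove those values from J, P.
No further eliminations apply; K can still be any of 2, 7.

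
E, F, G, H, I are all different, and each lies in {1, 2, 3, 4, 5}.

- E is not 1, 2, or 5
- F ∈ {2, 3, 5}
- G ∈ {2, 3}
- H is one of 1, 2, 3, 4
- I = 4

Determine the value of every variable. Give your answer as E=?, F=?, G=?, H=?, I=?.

E=3, F=5, G=2, H=1, I=4

I must be 4 (only option left). Remove 4 from E, H.
E's domain is down to {3}, so E = 3. Remove 3 from F, G, H.
G's domain is down to {2}, so G = 2. So F, H can't be 2.
H must be 1 (only option left).
F has just one choice, so F = 5.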